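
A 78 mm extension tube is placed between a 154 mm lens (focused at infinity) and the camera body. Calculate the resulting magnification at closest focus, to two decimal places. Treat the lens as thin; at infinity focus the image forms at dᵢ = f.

0.51×

The tube moves the image plane from f to f + e, so dᵢ = 154 + 78 = 232 mm. Focus is achieved when 1/f = 1/dₒ + 1/dᵢ, giving dₒ = 1/(1/f − 1/(f+e)).
Magnification m = dᵢ/dₒ = (f+e)·(1/f − 1/(f+e)) = e/f = 78/154 ≈ 0.5065.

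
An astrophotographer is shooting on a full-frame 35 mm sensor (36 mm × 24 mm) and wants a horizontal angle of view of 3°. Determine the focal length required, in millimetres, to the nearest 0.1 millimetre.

687.4 mm

From α = 2·arctan(w/2f) we get f = w / (2·tan(α/2)).
With w = 36 mm and α/2 = 1.5°, tan(α/2) ≈ 0.02619, so f ≈ 36 / 0.05237 ≈ 687.3923 mm.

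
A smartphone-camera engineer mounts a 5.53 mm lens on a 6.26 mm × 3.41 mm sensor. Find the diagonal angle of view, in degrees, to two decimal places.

65.61°

Sensor diagonal = √(6.26² + 3.41²) = √50.8157 ≈ 7.1285 mm.
Angle of view α = 2·arctan(d/2f) with d = 7.1285 mm and f = 5.53 mm.
d/2f = 0.64453; arctan(0.64453) ≈ 32.8030°, so α ≈ 65.6061°.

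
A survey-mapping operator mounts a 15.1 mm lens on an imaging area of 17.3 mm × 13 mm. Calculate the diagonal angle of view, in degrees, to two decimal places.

71.25°

Sensor diagonal = √(17.3² + 13²) = √468.2900 ≈ 21.6400 mm.
Angle of view α = 2·arctan(d/2f) with d = 21.6400 mm and f = 15.1 mm.
d/2f = 0.71656; arctan(0.71656) ≈ 35.6237°, so α ≈ 71.2475°.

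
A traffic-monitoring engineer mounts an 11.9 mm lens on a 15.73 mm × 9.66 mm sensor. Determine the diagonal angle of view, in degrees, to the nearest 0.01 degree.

Sensor diagonal = √(15.73² + 9.66²) = √340.7485 ≈ 18.4594 mm.
Angle of view α = 2·arctan(d/2f) with d = 18.4594 mm and f = 11.9 mm.
d/2f = 0.77560; arctan(0.77560) ≈ 37.7973°, so α ≈ 75.5946°.

75.59°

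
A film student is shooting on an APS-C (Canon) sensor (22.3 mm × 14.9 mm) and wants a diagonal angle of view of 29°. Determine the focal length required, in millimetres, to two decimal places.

51.85 mm

Sensor diagonal = √(22.3² + 14.9²) = √719.3000 ≈ 26.8198 mm.
From α = 2·arctan(d/2f) we get f = d / (2·tan(α/2)).
With d = 26.8198 mm and α/2 = 14.5°, tan(α/2) ≈ 0.25862, so f ≈ 26.8198 / 0.51724 ≈ 51.8522 mm.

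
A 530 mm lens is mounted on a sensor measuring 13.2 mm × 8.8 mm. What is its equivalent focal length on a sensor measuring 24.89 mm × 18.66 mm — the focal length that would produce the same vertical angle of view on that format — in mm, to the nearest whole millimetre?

1124 mm

Equal angle of view means equal height/f ratio, so f₂ = f₁ · (height₂/height₁) = 530 × 18.66/8.8.
f₂ = 530 × 2.12045 ≈ 1123.841 mm.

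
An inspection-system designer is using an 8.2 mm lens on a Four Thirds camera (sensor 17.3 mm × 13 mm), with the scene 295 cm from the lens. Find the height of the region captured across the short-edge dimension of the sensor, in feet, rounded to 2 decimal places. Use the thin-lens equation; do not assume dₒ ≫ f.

dₒ: 295 cm = 2950 mm.
Similar triangles through the lens centre give W/dₒ = h/dᵢ; with 1/f = 1/dₒ + 1/dᵢ this gives W = h·(dₒ − f)/f.
W = 13 mm × (2950 − 8.2) / 8.2 = 13 × 358.7561 ≈ 4663.829 mm = 4663.829/304.8 ft = 15.3013 ft.

15.30 ft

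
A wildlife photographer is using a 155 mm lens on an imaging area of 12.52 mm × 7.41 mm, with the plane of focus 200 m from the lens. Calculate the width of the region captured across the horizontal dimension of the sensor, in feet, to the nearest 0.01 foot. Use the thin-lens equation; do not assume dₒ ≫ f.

52.96 ft

dₒ: 200 m = 200000 mm.
Similar triangles through the lens centre give W/dₒ = w/dᵢ; with 1/f = 1/dₒ + 1/dᵢ this gives W = w·(dₒ − f)/f.
W = 12.52 mm × (200000 − 155) / 155 = 12.52 × 1289.3226 ≈ 16142.319 mm = 16142.319/304.8 ft = 52.9604 ft.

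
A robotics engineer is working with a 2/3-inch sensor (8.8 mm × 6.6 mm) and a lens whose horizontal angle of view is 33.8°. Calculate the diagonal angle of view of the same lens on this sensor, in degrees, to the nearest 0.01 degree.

From the horizontal AOV: f = 8.8 / (2·tan(16.9°)) = 8.8 / 0.60765 ≈ 14.4821 mm.
Sensor diagonal = √(8.8² + 6.6²) = √121.0000 ≈ 11.0000 mm.
Diagonal AOV = 2·arctan(11.0000 / (2 × 14.4821)) = 2·arctan(0.37978) ≈ 41.5915°.

41.59°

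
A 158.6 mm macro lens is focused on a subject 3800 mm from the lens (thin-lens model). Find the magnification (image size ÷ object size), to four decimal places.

0.0436×

Thin lens: 1/f = 1/dₒ + 1/dᵢ → 1/dᵢ = 1/158.6 − 1/3800 = 0.0060420 mm⁻¹, so dᵢ ≈ 165.5078 mm.
Magnification m = dᵢ/dₒ = 165.5078/3800 ≈ 0.04355.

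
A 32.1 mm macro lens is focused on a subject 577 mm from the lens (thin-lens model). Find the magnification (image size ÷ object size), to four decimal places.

Thin lens: 1/f = 1/dₒ + 1/dᵢ → 1/dᵢ = 1/32.1 − 1/577 = 0.0294195 mm⁻¹, so dᵢ ≈ 33.9910 mm.
Magnification m = dᵢ/dₒ = 33.9910/577 ≈ 0.05891.

0.0589×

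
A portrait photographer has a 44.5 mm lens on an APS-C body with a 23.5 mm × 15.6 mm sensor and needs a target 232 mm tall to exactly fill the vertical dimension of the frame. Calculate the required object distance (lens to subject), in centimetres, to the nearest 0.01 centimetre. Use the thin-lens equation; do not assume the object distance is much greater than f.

Magnification m = h/W = dᵢ/dₒ; combined with 1/f = 1/dₒ + 1/dᵢ this gives dₒ = f·(1 + W/h).
dₒ = 44.5 mm × (1 + 232/15.6) = 44.5 × 15.8718 ≈ 706.295 mm = 70.6295 cm.

70.63 cm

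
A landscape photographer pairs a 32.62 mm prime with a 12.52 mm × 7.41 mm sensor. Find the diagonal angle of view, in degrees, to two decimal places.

25.14°

Sensor diagonal = √(12.52² + 7.41²) = √211.6585 ≈ 14.5485 mm.
Angle of view α = 2·arctan(d/2f) with d = 14.5485 mm and f = 32.62 mm.
d/2f = 0.22300; arctan(0.22300) ≈ 12.5712°, so α ≈ 25.1425°.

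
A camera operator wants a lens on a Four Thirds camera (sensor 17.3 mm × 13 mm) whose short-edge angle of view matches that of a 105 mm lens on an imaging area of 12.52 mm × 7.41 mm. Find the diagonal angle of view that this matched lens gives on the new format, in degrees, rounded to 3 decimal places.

Equal short-edge AOV ⇒ f₂ = f₁ · 13/7.41 = 105 × 1.75439 ≈ 184.2105 mm.
Sensor diagonal = √(17.3² + 13²) = √468.2900 ≈ 21.6400 mm.
Diagonal AOV on the new format = 2·arctan(21.6400 / (2 × 184.2105)) = 2·arctan(0.05874) ≈ 6.7231°.

6.723°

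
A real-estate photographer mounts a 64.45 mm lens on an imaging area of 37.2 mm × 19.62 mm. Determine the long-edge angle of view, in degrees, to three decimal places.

32.196°

Angle of view α = 2·arctan(w/2f) with w = 37.2 mm and f = 64.45 mm.
w/2f = 0.28860; arctan(0.28860) ≈ 16.0979°, so α ≈ 32.1958°.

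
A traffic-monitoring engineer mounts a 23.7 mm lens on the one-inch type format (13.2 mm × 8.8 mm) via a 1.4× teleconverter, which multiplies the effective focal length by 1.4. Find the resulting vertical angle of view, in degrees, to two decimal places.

Effective focal length f = 23.7 × 1.4 = 33.18 mm.
α = 2·arctan(8.8 / (2 × 33.18)) = 2·arctan(0.13261) ≈ 15.1078°.

15.11°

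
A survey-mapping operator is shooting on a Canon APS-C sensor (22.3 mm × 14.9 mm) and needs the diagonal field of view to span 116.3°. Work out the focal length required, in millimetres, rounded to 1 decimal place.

Sensor diagonal = √(22.3² + 14.9²) = √719.3000 ≈ 26.8198 mm.
From α = 2·arctan(d/2f) we get f = d / (2·tan(α/2)).
With d = 26.8198 mm and α/2 = 58.15°, tan(α/2) ≈ 1.60970, so f ≈ 26.8198 / 3.21939 ≈ 8.3307 mm.

8.3 mm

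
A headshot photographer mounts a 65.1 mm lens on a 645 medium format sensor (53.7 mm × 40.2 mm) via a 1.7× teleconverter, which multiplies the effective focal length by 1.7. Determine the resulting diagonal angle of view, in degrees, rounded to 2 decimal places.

33.72°

Effective focal length f = 65.1 × 1.7 = 110.67 mm.
Sensor diagonal = √(53.7² + 40.2²) = √4499.7300 ≈ 67.0800 mm.
α = 2·arctan(67.080 / (2 × 110.67)) = 2·arctan(0.30306) ≈ 33.7203°.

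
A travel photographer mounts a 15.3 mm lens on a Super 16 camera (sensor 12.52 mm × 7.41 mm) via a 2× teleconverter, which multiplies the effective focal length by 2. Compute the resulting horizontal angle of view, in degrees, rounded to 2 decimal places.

23.12°

Effective focal length f = 15.3 × 2 = 30.6 mm.
α = 2·arctan(12.52 / (2 × 30.6)) = 2·arctan(0.20458) ≈ 23.1235°.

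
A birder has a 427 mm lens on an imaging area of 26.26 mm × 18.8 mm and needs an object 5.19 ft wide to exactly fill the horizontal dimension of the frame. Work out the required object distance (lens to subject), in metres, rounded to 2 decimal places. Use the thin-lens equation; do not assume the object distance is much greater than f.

W: 5.19 ft × 304.8 mm/ft = 1581.91 mm.
Magnification m = w/W = dᵢ/dₒ; combined with 1/f = 1/dₒ + 1/dᵢ this gives dₒ = f·(1 + W/w).
dₒ = 427 mm × (1 + 1581.91/26.26) = 427 × 61.2404 ≈ 26149.635 mm = 26.1496 m.

26.15 m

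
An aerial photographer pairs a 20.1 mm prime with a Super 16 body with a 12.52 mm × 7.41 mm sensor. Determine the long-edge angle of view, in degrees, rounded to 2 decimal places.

34.60°

Angle of view α = 2·arctan(w/2f) with w = 12.52 mm and f = 20.1 mm.
w/2f = 0.31144; arctan(0.31144) ≈ 17.2988°, so α ≈ 34.5976°.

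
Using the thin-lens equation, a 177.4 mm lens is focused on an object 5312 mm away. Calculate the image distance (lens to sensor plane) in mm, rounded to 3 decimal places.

183.529 mm

1/dᵢ = 1/f − 1/dₒ = 1/177.4 − 1/5312 = 0.0054487 mm⁻¹.
dᵢ = 1/0.0054487 ≈ 183.5292 mm.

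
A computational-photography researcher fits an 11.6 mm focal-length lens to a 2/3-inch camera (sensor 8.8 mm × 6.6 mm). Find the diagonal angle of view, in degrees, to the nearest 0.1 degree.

Sensor diagonal = √(8.8² + 6.6²) = √121.0000 ≈ 11.0000 mm.
Angle of view α = 2·arctan(d/2f) with d = 11.0000 mm and f = 11.6 mm.
d/2f = 0.47414; arctan(0.47414) ≈ 25.3674°, so α ≈ 50.7348°.

50.7°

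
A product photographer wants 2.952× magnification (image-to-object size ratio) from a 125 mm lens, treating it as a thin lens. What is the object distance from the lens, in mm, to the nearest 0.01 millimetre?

167.34 mm

With m = dᵢ/dₒ and 1/f = 1/dₒ + 1/dᵢ, substituting dᵢ = m·dₒ gives 1/f = (1 + 1/m)/dₒ, hence dₒ = f·(1 + 1/m).
dₒ = 125 × (1 + 1/2.952) = 125 × 1.33875 ≈ 167.344 mm.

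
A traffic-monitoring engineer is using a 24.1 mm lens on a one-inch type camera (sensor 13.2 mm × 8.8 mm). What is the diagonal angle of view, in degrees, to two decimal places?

36.44°

Sensor diagonal = √(13.2² + 8.8²) = √251.6800 ≈ 15.8644 mm.
Angle of view α = 2·arctan(d/2f) with d = 15.8644 mm and f = 24.1 mm.
d/2f = 0.32914; arctan(0.32914) ≈ 18.2183°, so α ≈ 36.4366°.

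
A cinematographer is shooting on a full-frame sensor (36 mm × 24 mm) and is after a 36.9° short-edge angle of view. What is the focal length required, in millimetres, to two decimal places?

From α = 2·arctan(h/2f) we get f = h / (2·tan(α/2)).
With h = 24 mm and α/2 = 18.45°, tan(α/2) ≈ 0.33363, so f ≈ 24 / 0.66725 ≈ 35.9685 mm.

35.97 mm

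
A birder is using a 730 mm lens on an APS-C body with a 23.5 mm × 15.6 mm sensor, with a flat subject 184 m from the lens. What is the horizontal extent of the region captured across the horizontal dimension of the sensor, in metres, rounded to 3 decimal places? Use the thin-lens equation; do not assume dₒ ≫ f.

5.900 m

dₒ: 184 m = 184000 mm.
Similar triangles through the lens centre give W/dₒ = w/dᵢ; with 1/f = 1/dₒ + 1/dᵢ this gives W = w·(dₒ − f)/f.
W = 23.5 mm × (184000 − 730) / 730 = 23.5 × 251.0548 ≈ 5899.788 mm = 5.89979 m.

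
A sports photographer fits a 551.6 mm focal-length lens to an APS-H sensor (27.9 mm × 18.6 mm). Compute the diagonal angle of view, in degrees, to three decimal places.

3.482°

Sensor diagonal = √(27.9² + 18.6²) = √1124.3700 ≈ 33.5316 mm.
Angle of view α = 2·arctan(d/2f) with d = 33.5316 mm and f = 551.6 mm.
d/2f = 0.03039; arctan(0.03039) ≈ 1.7410°, so α ≈ 3.4819°.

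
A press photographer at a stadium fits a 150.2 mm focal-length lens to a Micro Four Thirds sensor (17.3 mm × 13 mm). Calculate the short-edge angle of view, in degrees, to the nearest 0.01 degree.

4.96°

Angle of view α = 2·arctan(h/2f) with h = 13 mm and f = 150.2 mm.
h/2f = 0.04328; arctan(0.04328) ≈ 2.4780°, so α ≈ 4.9559°.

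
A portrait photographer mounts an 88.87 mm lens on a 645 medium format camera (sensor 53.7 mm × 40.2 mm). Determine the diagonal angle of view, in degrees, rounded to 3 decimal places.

41.354°

Sensor diagonal = √(53.7² + 40.2²) = √4499.7300 ≈ 67.0800 mm.
Angle of view α = 2·arctan(d/2f) with d = 67.0800 mm and f = 88.87 mm.
d/2f = 0.37741; arctan(0.37741) ≈ 20.6768°, so α ≈ 41.3535°.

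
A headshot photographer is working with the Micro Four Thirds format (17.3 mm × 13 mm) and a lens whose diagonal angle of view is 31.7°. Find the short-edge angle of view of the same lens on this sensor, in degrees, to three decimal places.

19.358°

Sensor diagonal = √(17.3² + 13²) = √468.2900 ≈ 21.6400 mm.
From the diagonal AOV: f = 21.6400 / (2·tan(15.85°)) = 21.6400 / 0.56783 ≈ 38.1101 mm.
Short-edge AOV = 2·arctan(13 / (2 × 38.1101)) = 2·arctan(0.17056) ≈ 19.3583°.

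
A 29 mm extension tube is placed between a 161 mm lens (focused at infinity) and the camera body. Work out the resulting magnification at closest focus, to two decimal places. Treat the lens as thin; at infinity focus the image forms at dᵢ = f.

0.18×

The tube moves the image plane from f to f + e, so dᵢ = 161 + 29 = 190 mm. Focus is achieved when 1/f = 1/dₒ + 1/dᵢ, giving dₒ = 1/(1/f − 1/(f+e)).
Magnification m = dᵢ/dₒ = (f+e)·(1/f − 1/(f+e)) = e/f = 29/161 ≈ 0.1801.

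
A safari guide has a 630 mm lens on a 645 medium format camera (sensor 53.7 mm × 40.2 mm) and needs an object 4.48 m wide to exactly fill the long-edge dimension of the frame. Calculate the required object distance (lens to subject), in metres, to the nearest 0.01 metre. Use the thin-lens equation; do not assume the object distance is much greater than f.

53.19 m

W: 4.48 m = 4480 mm.
Magnification m = w/W = dᵢ/dₒ; combined with 1/f = 1/dₒ + 1/dᵢ this gives dₒ = f·(1 + W/w).
dₒ = 630 mm × (1 + 4480/53.7) = 630 × 84.4264 ≈ 53188.659 mm = 53.1887 m.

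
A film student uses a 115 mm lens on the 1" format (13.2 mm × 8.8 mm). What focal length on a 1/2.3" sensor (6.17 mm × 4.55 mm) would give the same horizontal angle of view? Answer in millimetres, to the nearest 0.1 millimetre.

Equal angle of view means equal width/f ratio, so f₂ = f₁ · (width₂/width₁) = 115 × 6.17/13.2.
f₂ = 115 × 0.46742 ≈ 53.754 mm.

53.8 mm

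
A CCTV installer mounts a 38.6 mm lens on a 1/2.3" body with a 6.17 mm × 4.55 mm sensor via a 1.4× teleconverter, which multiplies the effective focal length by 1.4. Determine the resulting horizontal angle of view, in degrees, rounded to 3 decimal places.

6.535°

Effective focal length f = 38.6 × 1.4 = 54.04 mm.
α = 2·arctan(6.17 / (2 × 54.04)) = 2·arctan(0.05709) ≈ 6.5346°.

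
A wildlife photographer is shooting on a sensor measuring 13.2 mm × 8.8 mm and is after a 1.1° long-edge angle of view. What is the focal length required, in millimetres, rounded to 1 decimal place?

687.5 mm

From α = 2·arctan(w/2f) we get f = w / (2·tan(α/2)).
With w = 13.2 mm and α/2 = 0.55°, tan(α/2) ≈ 0.00960, so f ≈ 13.2 / 0.01920 ≈ 687.5282 mm.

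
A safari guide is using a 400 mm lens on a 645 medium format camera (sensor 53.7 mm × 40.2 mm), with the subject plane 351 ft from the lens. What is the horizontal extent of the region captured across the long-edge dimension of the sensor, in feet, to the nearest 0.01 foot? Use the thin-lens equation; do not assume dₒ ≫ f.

46.95 ft

dₒ: 351 ft × 304.8 mm/ft = 106984.80 mm.
Similar triangles through the lens centre give W/dₒ = w/dᵢ; with 1/f = 1/dₒ + 1/dᵢ this gives W = w·(dₒ − f)/f.
W = 53.7 mm × (106985 − 400) / 400 = 53.7 × 266.4620 ≈ 14309.009 mm = 14309.009/304.8 ft = 46.9456 ft.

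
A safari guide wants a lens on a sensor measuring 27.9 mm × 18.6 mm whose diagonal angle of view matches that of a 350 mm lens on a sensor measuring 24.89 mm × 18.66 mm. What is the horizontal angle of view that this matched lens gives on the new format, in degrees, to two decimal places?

Sensor diagonal = √(24.89² + 18.66²) = √967.7077 ≈ 31.1080 mm.
Sensor diagonal = √(27.9² + 18.6²) = √1124.3700 ≈ 33.5316 mm.
Equal diagonal AOV ⇒ f₂ = f₁ · 33.5316/31.1080 = 350 × 1.07791 ≈ 377.2685 mm.
Horizontal AOV on the new format = 2·arctan(27.9 / (2 × 377.2685)) = 2·arctan(0.03698) ≈ 4.2352°.

4.24°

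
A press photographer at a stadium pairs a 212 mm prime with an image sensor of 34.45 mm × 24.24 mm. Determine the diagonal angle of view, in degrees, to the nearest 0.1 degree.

11.3°

Sensor diagonal = √(34.45² + 24.24²) = √1774.3801 ≈ 42.1234 mm.
Angle of view α = 2·arctan(d/2f) with d = 42.1234 mm and f = 212 mm.
d/2f = 0.09935; arctan(0.09935) ≈ 5.6736°, so α ≈ 11.3472°.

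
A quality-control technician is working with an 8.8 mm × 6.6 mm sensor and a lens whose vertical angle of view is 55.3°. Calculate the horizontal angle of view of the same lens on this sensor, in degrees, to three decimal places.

69.871°

From the vertical AOV: f = 6.6 / (2·tan(27.65°)) = 6.6 / 1.04780 ≈ 6.2989 mm.
Horizontal AOV = 2·arctan(8.8 / (2 × 6.2989)) = 2·arctan(0.69853) ≈ 69.8711°.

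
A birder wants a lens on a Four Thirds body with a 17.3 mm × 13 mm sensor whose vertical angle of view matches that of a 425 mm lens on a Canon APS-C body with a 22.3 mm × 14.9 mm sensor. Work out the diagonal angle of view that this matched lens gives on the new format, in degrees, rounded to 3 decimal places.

Equal vertical AOV ⇒ f₂ = f₁ · 13/14.9 = 425 × 0.87248 ≈ 370.8054 mm.
Sensor diagonal = √(17.3² + 13²) = √468.2900 ≈ 21.6400 mm.
Diagonal AOV on the new format = 2·arctan(21.6400 / (2 × 370.8054)) = 2·arctan(0.02918) ≈ 3.3428°.

3.343°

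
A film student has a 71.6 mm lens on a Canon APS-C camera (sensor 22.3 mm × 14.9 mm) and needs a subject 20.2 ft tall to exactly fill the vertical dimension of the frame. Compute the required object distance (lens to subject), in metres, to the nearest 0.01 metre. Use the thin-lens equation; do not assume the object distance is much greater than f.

W: 20.2 ft × 304.8 mm/ft = 6156.96 mm.
Magnification m = h/W = dᵢ/dₒ; combined with 1/f = 1/dₒ + 1/dᵢ this gives dₒ = f·(1 + W/h).
dₒ = 71.6 mm × (1 + 6156.96/14.9) = 71.6 × 414.2188 ≈ 29658.065 mm = 29.6581 m.

29.66 m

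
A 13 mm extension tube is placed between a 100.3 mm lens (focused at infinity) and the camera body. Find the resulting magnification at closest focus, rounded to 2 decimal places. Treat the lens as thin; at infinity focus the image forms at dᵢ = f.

0.13×

The tube moves the image plane from f to f + e, so dᵢ = 100.3 + 13 = 113.3 mm. Focus is achieved when 1/f = 1/dₒ + 1/dᵢ, giving dₒ = 1/(1/f − 1/(f+e)).
Magnification m = dᵢ/dₒ = (f+e)·(1/f − 1/(f+e)) = e/f = 13/100.3 ≈ 0.1296.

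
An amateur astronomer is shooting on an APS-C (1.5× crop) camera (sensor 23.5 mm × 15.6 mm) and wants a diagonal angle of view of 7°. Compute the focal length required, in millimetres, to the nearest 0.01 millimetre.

Sensor diagonal = √(23.5² + 15.6²) = √795.6100 ≈ 28.2066 mm.
From α = 2·arctan(d/2f) we get f = d / (2·tan(α/2)).
With d = 28.2066 mm and α/2 = 3.5°, tan(α/2) ≈ 0.06116, so f ≈ 28.2066 / 0.12233 ≈ 230.5866 mm.

230.59 mm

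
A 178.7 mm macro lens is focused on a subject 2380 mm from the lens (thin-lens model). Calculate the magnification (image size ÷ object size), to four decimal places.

Thin lens: 1/f = 1/dₒ + 1/dᵢ → 1/dᵢ = 1/178.7 − 1/2380 = 0.0051758 mm⁻¹, so dᵢ ≈ 193.2067 mm.
Magnification m = dᵢ/dₒ = 193.2067/2380 ≈ 0.08118.

0.0812×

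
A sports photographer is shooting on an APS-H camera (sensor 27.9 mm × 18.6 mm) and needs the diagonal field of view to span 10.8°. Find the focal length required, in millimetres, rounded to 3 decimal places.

177.364 mm

Sensor diagonal = √(27.9² + 18.6²) = √1124.3700 ≈ 33.5316 mm.
From α = 2·arctan(d/2f) we get f = d / (2·tan(α/2)).
With d = 33.5316 mm and α/2 = 5.4°, tan(α/2) ≈ 0.09453, so f ≈ 33.5316 / 0.18906 ≈ 177.3638 mm.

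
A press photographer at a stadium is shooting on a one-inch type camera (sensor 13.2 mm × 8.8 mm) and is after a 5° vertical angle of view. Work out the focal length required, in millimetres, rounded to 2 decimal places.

100.78 mm

From α = 2·arctan(h/2f) we get f = h / (2·tan(α/2)).
With h = 8.8 mm and α/2 = 2.5°, tan(α/2) ≈ 0.04366, so f ≈ 8.8 / 0.08732 ≈ 100.7766 mm.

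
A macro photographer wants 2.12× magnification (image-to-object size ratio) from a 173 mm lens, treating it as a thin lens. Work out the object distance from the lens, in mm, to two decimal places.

254.60 mm

With m = dᵢ/dₒ and 1/f = 1/dₒ + 1/dᵢ, substituting dᵢ = m·dₒ gives 1/f = (1 + 1/m)/dₒ, hence dₒ = f·(1 + 1/m).
dₒ = 173 × (1 + 1/2.12) = 173 × 1.47170 ≈ 254.604 mm.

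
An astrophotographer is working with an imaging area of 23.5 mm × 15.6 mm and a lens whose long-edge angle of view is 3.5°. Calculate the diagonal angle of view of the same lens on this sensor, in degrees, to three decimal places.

4.200°

From the long-edge AOV: f = 23.5 / (2·tan(1.75°)) = 23.5 / 0.06111 ≈ 384.5806 mm.
Sensor diagonal = √(23.5² + 15.6²) = √795.6100 ≈ 28.2066 mm.
Diagonal AOV = 2·arctan(28.2066 / (2 × 384.5806)) = 2·arctan(0.03667) ≈ 4.2004°.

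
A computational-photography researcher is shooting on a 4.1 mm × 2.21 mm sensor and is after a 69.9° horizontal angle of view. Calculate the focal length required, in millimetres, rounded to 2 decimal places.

2.93 mm

From α = 2·arctan(w/2f) we get f = w / (2·tan(α/2)).
With w = 4.1 mm and α/2 = 34.95°, tan(α/2) ≈ 0.69891, so f ≈ 4.1 / 1.39782 ≈ 2.9331 mm.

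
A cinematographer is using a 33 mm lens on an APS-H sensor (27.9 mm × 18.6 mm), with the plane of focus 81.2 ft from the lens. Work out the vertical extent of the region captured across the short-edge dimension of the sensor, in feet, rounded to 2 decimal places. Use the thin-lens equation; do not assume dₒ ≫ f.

45.71 ft

dₒ: 81.2 ft × 304.8 mm/ft = 24749.76 mm.
Similar triangles through the lens centre give W/dₒ = h/dᵢ; with 1/f = 1/dₒ + 1/dᵢ this gives W = h·(dₒ − f)/f.
W = 18.6 mm × (24749.8 − 33) / 33 = 18.6 × 748.9927 ≈ 13931.264 mm = 13931.264/304.8 ft = 45.7062 ft.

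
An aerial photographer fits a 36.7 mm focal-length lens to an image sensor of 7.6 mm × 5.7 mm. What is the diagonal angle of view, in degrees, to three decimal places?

14.749°

Sensor diagonal = √(7.6² + 5.7²) = √90.2500 ≈ 9.5000 mm.
Angle of view α = 2·arctan(d/2f) with d = 9.5000 mm and f = 36.7 mm.
d/2f = 0.12943; arctan(0.12943) ≈ 7.3747°, so α ≈ 14.7493°.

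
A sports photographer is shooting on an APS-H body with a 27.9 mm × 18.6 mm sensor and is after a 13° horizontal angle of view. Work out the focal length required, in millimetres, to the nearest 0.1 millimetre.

122.4 mm

From α = 2·arctan(w/2f) we get f = w / (2·tan(α/2)).
With w = 27.9 mm and α/2 = 6.5°, tan(α/2) ≈ 0.11394, so f ≈ 27.9 / 0.22787 ≈ 122.4376 mm.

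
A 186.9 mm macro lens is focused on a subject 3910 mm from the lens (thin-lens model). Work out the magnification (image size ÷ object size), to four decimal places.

0.0502×

Thin lens: 1/f = 1/dₒ + 1/dᵢ → 1/dᵢ = 1/186.9 − 1/3910 = 0.0050947 mm⁻¹, so dᵢ ≈ 196.2824 mm.
Magnification m = dᵢ/dₒ = 196.2824/3910 ≈ 0.05020.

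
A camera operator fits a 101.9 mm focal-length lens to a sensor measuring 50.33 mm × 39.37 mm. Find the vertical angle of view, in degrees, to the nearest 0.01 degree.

21.87°

Angle of view α = 2·arctan(h/2f) with h = 39.37 mm and f = 101.9 mm.
h/2f = 0.19318; arctan(0.19318) ≈ 10.9337°, so α ≈ 21.8674°.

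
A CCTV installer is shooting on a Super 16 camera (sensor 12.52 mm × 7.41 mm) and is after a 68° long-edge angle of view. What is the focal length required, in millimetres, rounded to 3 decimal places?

From α = 2·arctan(w/2f) we get f = w / (2·tan(α/2)).
With w = 12.52 mm and α/2 = 34°, tan(α/2) ≈ 0.67451, so f ≈ 12.52 / 1.34902 ≈ 9.2808 mm.

9.281 mm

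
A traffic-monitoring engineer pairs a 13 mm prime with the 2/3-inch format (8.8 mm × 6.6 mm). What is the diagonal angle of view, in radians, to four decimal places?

Sensor diagonal = √(8.8² + 6.6²) = √121.0000 ≈ 11.0000 mm.
Angle of view α = 2·arctan(d/2f) with d = 11.0000 mm and f = 13 mm.
d/2f = 0.42308; arctan(0.42308) ≈ 0.4002 rad, so α ≈ 0.8005 rad.

0.8005 rad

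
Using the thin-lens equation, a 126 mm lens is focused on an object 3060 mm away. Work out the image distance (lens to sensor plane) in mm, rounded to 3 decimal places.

1/dᵢ = 1/f − 1/dₒ = 1/126 − 1/3060 = 0.0076097 mm⁻¹.
dᵢ = 1/0.0076097 ≈ 131.4110 mm.

131.411 mm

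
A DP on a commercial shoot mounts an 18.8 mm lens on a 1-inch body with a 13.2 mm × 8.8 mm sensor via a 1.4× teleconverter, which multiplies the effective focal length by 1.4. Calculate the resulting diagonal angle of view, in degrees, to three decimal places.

33.543°

Effective focal length f = 18.8 × 1.4 = 26.32 mm.
Sensor diagonal = √(13.2² + 8.8²) = √251.6800 ≈ 15.8644 mm.
α = 2·arctan(15.864 / (2 × 26.32)) = 2·arctan(0.30138) ≈ 33.5431°.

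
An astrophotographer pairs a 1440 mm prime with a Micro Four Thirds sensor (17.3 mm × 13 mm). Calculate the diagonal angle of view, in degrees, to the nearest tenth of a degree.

Sensor diagonal = √(17.3² + 13²) = √468.2900 ≈ 21.6400 mm.
Angle of view α = 2·arctan(d/2f) with d = 21.6400 mm and f = 1440 mm.
d/2f = 0.00751; arctan(0.00751) ≈ 0.4305°, so α ≈ 0.8610°.

0.9°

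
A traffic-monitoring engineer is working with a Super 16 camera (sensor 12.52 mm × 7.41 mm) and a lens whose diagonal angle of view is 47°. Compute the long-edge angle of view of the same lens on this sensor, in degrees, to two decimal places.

Sensor diagonal = √(12.52² + 7.41²) = √211.6585 ≈ 14.5485 mm.
From the diagonal AOV: f = 14.5485 / (2·tan(23.5°)) = 14.5485 / 0.86962 ≈ 16.7296 mm.
Long-edge AOV = 2·arctan(12.52 / (2 × 16.7296)) = 2·arctan(0.37419) ≈ 41.0304°.

41.03°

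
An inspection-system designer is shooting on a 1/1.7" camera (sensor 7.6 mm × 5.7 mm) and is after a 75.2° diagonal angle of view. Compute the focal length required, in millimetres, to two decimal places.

Sensor diagonal = √(7.6² + 5.7²) = √90.2500 ≈ 9.5000 mm.
From α = 2·arctan(d/2f) we get f = d / (2·tan(α/2)).
With d = 9.5000 mm and α/2 = 37.6°, tan(α/2) ≈ 0.77010, so f ≈ 9.5000 / 1.54021 ≈ 6.1680 mm.

6.17 mm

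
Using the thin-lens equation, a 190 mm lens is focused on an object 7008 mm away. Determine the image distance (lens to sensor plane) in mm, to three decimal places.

195.295 mm

1/dᵢ = 1/f − 1/dₒ = 1/190 − 1/7008 = 0.0051205 mm⁻¹.
dᵢ = 1/0.0051205 ≈ 195.2948 mm.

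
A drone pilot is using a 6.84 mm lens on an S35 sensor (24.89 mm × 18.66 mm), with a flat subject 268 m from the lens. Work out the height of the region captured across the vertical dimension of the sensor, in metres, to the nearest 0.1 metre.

dₒ: 268 m = 268000 mm.
Similar triangles through the lens centre give W/dₒ = h/dᵢ; with 1/f = 1/dₒ + 1/dᵢ this gives W = h·(dₒ − f)/f.
W = 18.66 mm × (268000 − 6.84) / 6.84 = 18.66 × 39180.2865 ≈ 731104.147 mm = 731.104 m.

731.1 m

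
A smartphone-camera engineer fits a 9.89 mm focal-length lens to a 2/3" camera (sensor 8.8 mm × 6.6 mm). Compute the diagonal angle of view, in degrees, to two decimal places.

Sensor diagonal = √(8.8² + 6.6²) = √121.0000 ≈ 11.0000 mm.
Angle of view α = 2·arctan(d/2f) with d = 11.0000 mm and f = 9.89 mm.
d/2f = 0.55612; arctan(0.55612) ≈ 29.0792°, so α ≈ 58.1584°.

58.16°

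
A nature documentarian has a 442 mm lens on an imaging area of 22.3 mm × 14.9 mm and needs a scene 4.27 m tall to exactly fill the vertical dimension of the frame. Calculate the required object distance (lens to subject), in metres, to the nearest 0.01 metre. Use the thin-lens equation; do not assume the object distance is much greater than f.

127.11 m

W: 4.27 m = 4270 mm.
Magnification m = h/W = dᵢ/dₒ; combined with 1/f = 1/dₒ + 1/dᵢ this gives dₒ = f·(1 + W/h).
dₒ = 442 mm × (1 + 4270/14.9) = 442 × 287.5772 ≈ 127109.114 mm = 127.109 m.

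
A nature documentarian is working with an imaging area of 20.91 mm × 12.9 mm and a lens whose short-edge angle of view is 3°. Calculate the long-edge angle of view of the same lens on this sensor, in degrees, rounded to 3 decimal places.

4.861°

From the short-edge AOV: f = 12.9 / (2·tan(1.5°)) = 12.9 / 0.05237 ≈ 246.3156 mm.
Long-edge AOV = 2·arctan(20.91 / (2 × 246.3156)) = 2·arctan(0.04245) ≈ 4.8610°.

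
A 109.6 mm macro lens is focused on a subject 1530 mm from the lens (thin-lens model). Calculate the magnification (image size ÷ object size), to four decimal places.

Thin lens: 1/f = 1/dₒ + 1/dᵢ → 1/dᵢ = 1/109.6 − 1/1530 = 0.0084705 mm⁻¹, so dᵢ ≈ 118.0569 mm.
Magnification m = dᵢ/dₒ = 118.0569/1530 ≈ 0.07716.

0.0772×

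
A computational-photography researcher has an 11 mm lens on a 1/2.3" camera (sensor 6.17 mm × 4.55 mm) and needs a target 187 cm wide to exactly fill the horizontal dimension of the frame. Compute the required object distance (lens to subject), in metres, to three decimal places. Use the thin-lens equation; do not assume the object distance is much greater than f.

3.345 m

W: 187 cm = 1870 mm.
Magnification m = w/W = dᵢ/dₒ; combined with 1/f = 1/dₒ + 1/dᵢ this gives dₒ = f·(1 + W/w).
dₒ = 11 mm × (1 + 1870/6.17) = 11 × 304.0794 ≈ 3344.874 mm = 3.34487 m.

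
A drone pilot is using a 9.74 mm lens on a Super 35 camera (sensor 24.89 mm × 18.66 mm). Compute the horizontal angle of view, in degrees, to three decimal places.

103.903°

Angle of view α = 2·arctan(w/2f) with w = 24.89 mm and f = 9.74 mm.
w/2f = 1.27772; arctan(1.27772) ≈ 51.9517°, so α ≈ 103.9034°.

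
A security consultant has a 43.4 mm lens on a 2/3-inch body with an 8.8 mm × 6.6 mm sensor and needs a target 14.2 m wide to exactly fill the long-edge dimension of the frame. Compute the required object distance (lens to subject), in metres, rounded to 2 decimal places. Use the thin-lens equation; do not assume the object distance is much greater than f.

70.08 m

W: 14.2 m = 14200 mm.
Magnification m = w/W = dᵢ/dₒ; combined with 1/f = 1/dₒ + 1/dᵢ this gives dₒ = f·(1 + W/w).
dₒ = 43.4 mm × (1 + 14200/8.8) = 43.4 × 1614.6364 ≈ 70075.218 mm = 70.0752 m.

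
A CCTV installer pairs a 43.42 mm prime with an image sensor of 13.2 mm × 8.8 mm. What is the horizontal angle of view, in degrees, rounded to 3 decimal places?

17.286°

Angle of view α = 2·arctan(w/2f) with w = 13.2 mm and f = 43.42 mm.
w/2f = 0.15200; arctan(0.15200) ≈ 8.6430°, so α ≈ 17.2860°.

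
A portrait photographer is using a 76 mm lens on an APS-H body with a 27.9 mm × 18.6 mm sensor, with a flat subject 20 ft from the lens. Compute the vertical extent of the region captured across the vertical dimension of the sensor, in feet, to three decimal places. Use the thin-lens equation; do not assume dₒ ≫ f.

dₒ: 20 ft × 304.8 mm/ft = 6096.00 mm.
Similar triangles through the lens centre give W/dₒ = h/dᵢ; with 1/f = 1/dₒ + 1/dᵢ this gives W = h·(dₒ − f)/f.
W = 18.6 mm × (6096 − 76) / 76 = 18.6 × 79.2105 ≈ 1473.316 mm = 1473.316/304.8 ft = 4.83371 ft.

4.834 ft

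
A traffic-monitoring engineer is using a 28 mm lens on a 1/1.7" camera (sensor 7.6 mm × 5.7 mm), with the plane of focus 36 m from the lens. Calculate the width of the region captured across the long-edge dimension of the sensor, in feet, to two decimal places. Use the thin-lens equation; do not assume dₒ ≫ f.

dₒ: 36 m = 36000 mm.
Similar triangles through the lens centre give W/dₒ = w/dᵢ; with 1/f = 1/dₒ + 1/dᵢ this gives W = w·(dₒ − f)/f.
W = 7.6 mm × (36000 − 28) / 28 = 7.6 × 1284.7143 ≈ 9763.829 mm = 9763.829/304.8 ft = 32.0336 ft.

32.03 ft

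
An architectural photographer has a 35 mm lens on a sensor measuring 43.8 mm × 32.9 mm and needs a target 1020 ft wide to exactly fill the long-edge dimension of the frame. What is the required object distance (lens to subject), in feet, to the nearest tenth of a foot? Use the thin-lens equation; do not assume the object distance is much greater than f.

W: 1020 ft × 304.8 mm/ft = 310895.99 mm.
Magnification m = w/W = dᵢ/dₒ; combined with 1/f = 1/dₒ + 1/dᵢ this gives dₒ = f·(1 + W/w).
dₒ = 35 mm × (1 + 310896/43.8) = 35 × 7099.0820 ≈ 248467.869 mm = 248467.869/304.8 ft = 815.183 ft.

815.2 ft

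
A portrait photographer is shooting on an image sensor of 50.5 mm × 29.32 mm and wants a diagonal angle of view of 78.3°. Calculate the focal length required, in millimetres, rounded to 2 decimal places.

35.86 mm

Sensor diagonal = √(50.5² + 29.32²) = √3409.9124 ≈ 58.3945 mm.
From α = 2·arctan(d/2f) we get f = d / (2·tan(α/2)).
With d = 58.3945 mm and α/2 = 39.15°, tan(α/2) ≈ 0.81413, so f ≈ 58.3945 / 1.62826 ≈ 35.8632 mm.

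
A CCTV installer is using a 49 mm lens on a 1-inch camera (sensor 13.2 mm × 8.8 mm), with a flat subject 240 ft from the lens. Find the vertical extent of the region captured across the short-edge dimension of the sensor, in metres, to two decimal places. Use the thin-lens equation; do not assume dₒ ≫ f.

dₒ: 240 ft × 304.8 mm/ft = 73152.00 mm.
Similar triangles through the lens centre give W/dₒ = h/dᵢ; with 1/f = 1/dₒ + 1/dᵢ this gives W = h·(dₒ − f)/f.
W = 8.8 mm × (73152 − 49) / 49 = 8.8 × 1491.8979 ≈ 13128.702 mm = 13.1287 m.

13.13 m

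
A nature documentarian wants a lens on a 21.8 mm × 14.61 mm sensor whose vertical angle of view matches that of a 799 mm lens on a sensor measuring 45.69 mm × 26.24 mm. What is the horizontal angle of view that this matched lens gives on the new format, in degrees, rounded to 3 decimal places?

2.807°

Equal vertical AOV ⇒ f₂ = f₁ · 14.61/26.24 = 799 × 0.55678 ≈ 444.8700 mm.
Horizontal AOV on the new format = 2·arctan(21.8 / (2 × 444.8700)) = 2·arctan(0.02450) ≈ 2.8071°.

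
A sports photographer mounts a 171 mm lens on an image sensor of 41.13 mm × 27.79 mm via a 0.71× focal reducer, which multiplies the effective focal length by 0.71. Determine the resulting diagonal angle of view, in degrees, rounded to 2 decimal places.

23.11°

Effective focal length f = 171 × 0.71 = 121.41 mm.
Sensor diagonal = √(41.13² + 27.79²) = √2463.9610 ≈ 49.6383 mm.
α = 2·arctan(49.638 / (2 × 121.41)) = 2·arctan(0.20442) ≈ 23.1069°.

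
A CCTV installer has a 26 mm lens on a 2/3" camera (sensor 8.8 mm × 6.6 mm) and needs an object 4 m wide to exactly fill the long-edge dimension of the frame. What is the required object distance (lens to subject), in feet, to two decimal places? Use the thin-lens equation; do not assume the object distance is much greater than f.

38.86 ft

W: 4 m = 4000 mm.
Magnification m = w/W = dᵢ/dₒ; combined with 1/f = 1/dₒ + 1/dᵢ this gives dₒ = f·(1 + W/w).
dₒ = 26 mm × (1 + 4000/8.8) = 26 × 455.5455 ≈ 11844.182 mm = 11844.182/304.8 ft = 38.8589 ft.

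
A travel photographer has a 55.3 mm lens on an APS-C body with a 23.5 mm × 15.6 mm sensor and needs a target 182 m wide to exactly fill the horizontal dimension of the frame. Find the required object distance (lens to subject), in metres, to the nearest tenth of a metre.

428.3 m

W: 182 m = 182000 mm.
Magnification m = w/W = dᵢ/dₒ; combined with 1/f = 1/dₒ + 1/dᵢ this gives dₒ = f·(1 + W/w).
dₒ = 55.3 mm × (1 + 182000/23.5) = 55.3 × 7745.6809 ≈ 428336.151 mm = 428.336 m.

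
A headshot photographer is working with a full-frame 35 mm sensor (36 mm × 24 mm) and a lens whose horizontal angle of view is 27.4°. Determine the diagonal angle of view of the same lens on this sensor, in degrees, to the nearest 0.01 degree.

From the horizontal AOV: f = 36 / (2·tan(13.7°)) = 36 / 0.48755 ≈ 73.8390 mm.
Sensor diagonal = √(36² + 24²) = √1872.0000 ≈ 43.2666 mm.
Diagonal AOV = 2·arctan(43.2666 / (2 × 73.8390)) = 2·arctan(0.29298) ≈ 32.6590°.

32.66°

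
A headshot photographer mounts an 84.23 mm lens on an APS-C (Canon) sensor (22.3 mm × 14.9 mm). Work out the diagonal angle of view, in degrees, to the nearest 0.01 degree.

18.09°

Sensor diagonal = √(22.3² + 14.9²) = √719.3000 ≈ 26.8198 mm.
Angle of view α = 2·arctan(d/2f) with d = 26.8198 mm and f = 84.23 mm.
d/2f = 0.15921; arctan(0.15921) ≈ 9.0459°, so α ≈ 18.0918°.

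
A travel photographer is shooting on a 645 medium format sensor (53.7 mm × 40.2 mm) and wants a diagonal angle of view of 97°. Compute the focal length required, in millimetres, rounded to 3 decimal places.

29.674 mm

Sensor diagonal = √(53.7² + 40.2²) = √4499.7300 ≈ 67.0800 mm.
From α = 2·arctan(d/2f) we get f = d / (2·tan(α/2)).
With d = 67.0800 mm and α/2 = 48.5°, tan(α/2) ≈ 1.13029, so f ≈ 67.0800 / 2.26059 ≈ 29.6737 mm.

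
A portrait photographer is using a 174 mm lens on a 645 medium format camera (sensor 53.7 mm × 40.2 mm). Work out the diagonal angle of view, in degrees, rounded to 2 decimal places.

21.82°

Sensor diagonal = √(53.7² + 40.2²) = √4499.7300 ≈ 67.0800 mm.
Angle of view α = 2·arctan(d/2f) with d = 67.0800 mm and f = 174 mm.
d/2f = 0.19276; arctan(0.19276) ≈ 10.9104°, so α ≈ 21.8209°.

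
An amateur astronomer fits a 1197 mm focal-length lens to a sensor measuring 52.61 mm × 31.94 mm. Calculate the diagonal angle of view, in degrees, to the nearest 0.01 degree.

Sensor diagonal = √(52.61² + 31.94²) = √3787.9757 ≈ 61.5465 mm.
Angle of view α = 2·arctan(d/2f) with d = 61.5465 mm and f = 1197 mm.
d/2f = 0.02571; arctan(0.02571) ≈ 1.4727°, so α ≈ 2.9453°.

2.95°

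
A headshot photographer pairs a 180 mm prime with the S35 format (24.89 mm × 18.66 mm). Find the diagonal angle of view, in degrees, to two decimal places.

9.88°

Sensor diagonal = √(24.89² + 18.66²) = √967.7077 ≈ 31.1080 mm.
Angle of view α = 2·arctan(d/2f) with d = 31.1080 mm and f = 180 mm.
d/2f = 0.08641; arctan(0.08641) ≈ 4.9387°, so α ≈ 9.8774°.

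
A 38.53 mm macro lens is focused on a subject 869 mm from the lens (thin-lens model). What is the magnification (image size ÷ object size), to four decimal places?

Thin lens: 1/f = 1/dₒ + 1/dᵢ → 1/dᵢ = 1/38.53 − 1/869 = 0.0248031 mm⁻¹, so dᵢ ≈ 40.3176 mm.
Magnification m = dᵢ/dₒ = 40.3176/869 ≈ 0.04640.

0.0464×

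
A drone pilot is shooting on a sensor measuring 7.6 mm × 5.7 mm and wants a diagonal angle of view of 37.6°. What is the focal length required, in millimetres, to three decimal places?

13.953 mm

Sensor diagonal = √(7.6² + 5.7²) = √90.2500 ≈ 9.5000 mm.
From α = 2·arctan(d/2f) we get f = d / (2·tan(α/2)).
With d = 9.5000 mm and α/2 = 18.8°, tan(α/2) ≈ 0.34043, so f ≈ 9.5000 / 0.68086 ≈ 13.9530 mm.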